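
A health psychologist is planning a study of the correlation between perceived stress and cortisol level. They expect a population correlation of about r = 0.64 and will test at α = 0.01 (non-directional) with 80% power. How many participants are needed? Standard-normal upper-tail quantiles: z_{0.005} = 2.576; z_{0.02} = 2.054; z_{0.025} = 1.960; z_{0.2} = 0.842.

Fisher's z: C = ½·ln((1+r)/(1−r)) = ½·ln(4.5556) = 0.7582.
n = ((z_{α/2} + z_β)/C)² + 3.
(2.576 + 0.842) / 0.7582 = 3.418 / 0.7582 = 4.508.
n = 4.508² + 3 = 20.32 + 3 = 23.3.
Round up.

n = 24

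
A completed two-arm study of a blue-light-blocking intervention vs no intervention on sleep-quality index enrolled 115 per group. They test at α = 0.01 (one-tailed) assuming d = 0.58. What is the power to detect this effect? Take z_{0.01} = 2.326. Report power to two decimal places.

For two equal groups, power = Φ(d·√(n/2) − z_{α}).
d·√(n/2) = 0.58 × √(115/2) = 0.58 × 7.583 = 4.398.
z_β = 4.398 − 2.326 = 2.072.
Power = Φ(2.072) = 0.981.

power ≈ 0.98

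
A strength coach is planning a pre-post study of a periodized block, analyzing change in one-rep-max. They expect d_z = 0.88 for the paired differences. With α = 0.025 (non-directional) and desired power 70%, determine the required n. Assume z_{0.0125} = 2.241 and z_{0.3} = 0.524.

For a paired (one-sample on differences) test: n = ((z_{α/2} + z_β) / d)².
z_{α/2} + z_β = 2.241 + 0.524 = 2.765.
n = (2.765 / 0.88)² = 3.142² = 9.87.
Round up.

n = 10 pairs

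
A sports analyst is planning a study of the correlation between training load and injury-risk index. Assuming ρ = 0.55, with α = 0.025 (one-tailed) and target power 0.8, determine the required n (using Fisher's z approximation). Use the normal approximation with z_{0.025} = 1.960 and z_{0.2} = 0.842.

n = 24

Fisher's z: C = ½·ln((1+r)/(1−r)) = ½·ln(3.4444) = 0.6184.
n = ((z_{α} + z_β)/C)² + 3.
(1.960 + 0.842) / 0.6184 = 2.802 / 0.6184 = 4.531.
n = 4.531² + 3 = 20.53 + 3 = 23.5.
Round up.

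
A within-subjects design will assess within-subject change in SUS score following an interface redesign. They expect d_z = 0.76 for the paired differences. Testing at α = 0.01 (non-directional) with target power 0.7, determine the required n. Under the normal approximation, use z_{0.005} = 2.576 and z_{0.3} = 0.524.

n = 17 pairs

For a paired (one-sample on differences) test: n = ((z_{α/2} + z_β) / d)².
z_{α/2} + z_β = 2.576 + 0.524 = 3.100.
n = (3.100 / 0.76)² = 4.079² = 16.64.
Round up.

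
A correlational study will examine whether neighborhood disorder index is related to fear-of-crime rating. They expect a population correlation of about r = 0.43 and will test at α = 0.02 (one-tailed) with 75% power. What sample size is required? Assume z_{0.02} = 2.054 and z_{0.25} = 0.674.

Fisher's z: C = ½·ln((1+r)/(1−r)) = ½·ln(2.5088) = 0.4599.
n = ((z_{α} + z_β)/C)² + 3.
(2.054 + 0.674) / 0.4599 = 2.728 / 0.4599 = 5.932.
n = 5.932² + 3 = 35.19 + 3 = 38.2.
Round up.

n = 39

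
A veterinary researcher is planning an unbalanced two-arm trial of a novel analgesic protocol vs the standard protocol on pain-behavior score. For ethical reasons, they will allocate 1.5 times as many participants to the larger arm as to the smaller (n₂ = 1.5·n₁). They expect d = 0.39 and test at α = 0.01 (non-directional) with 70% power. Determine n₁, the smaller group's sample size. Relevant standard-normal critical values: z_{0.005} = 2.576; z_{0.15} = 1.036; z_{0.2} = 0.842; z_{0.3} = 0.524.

n₁ = 106

With allocation ratio k = n₂/n₁ = 1.5, Var(x̄₁−x̄₂) = σ²(1/n₁ + 1/(k·n₁)) = σ²·(k+1)/(k·n₁).
So n₁ = (1 + 1/k)·((z_{α/2} + z_β)/d)² = 1.667 × (3.100/0.39)².
n₁ = 1.667 × 63.18 = 105.3.
Round up: n₁ = 106, giving n₂ = 1.5 × 106 = 159.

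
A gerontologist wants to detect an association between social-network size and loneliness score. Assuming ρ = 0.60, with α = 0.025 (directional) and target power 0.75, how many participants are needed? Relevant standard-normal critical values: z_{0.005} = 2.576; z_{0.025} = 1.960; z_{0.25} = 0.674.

Fisher's z: C = ½·ln((1+r)/(1−r)) = ½·ln(4.0000) = 0.6931.
n = ((z_{α} + z_β)/C)² + 3.
(1.960 + 0.674) / 0.6931 = 2.634 / 0.6931 = 3.800.
n = 3.800² + 3 = 14.44 + 3 = 17.4.
Round up.

n = 18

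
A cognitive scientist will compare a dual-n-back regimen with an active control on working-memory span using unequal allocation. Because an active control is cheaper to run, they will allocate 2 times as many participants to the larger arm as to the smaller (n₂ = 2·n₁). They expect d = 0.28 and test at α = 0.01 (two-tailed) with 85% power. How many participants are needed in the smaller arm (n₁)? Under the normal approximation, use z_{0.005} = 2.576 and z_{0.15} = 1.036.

n₁ = 250

With allocation ratio k = n₂/n₁ = 2, Var(x̄₁−x̄₂) = σ²(1/n₁ + 1/(k·n₁)) = σ²·(k+1)/(k·n₁).
So n₁ = (1 + 1/k)·((z_{α/2} + z_β)/d)² = 1.500 × (3.612/0.28)².
n₁ = 1.500 × 166.41 = 249.6.
Round up: n₁ = 250, giving n₂ = 2 × 250 = 500.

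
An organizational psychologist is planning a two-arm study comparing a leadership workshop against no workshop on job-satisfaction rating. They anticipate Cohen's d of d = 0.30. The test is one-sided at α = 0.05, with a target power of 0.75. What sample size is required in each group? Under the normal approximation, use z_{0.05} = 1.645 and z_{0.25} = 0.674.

n = 120 per group

For two independent groups with equal n: n = 2·((z_{α} + z_β) / d)².
z_{α} + z_β = 1.645 + 0.674 = 2.319.
n = 2 × (2.319 / 0.30)² = 2 × 7.730² = 2 × 59.75 = 119.5.
Round up to the next whole participant.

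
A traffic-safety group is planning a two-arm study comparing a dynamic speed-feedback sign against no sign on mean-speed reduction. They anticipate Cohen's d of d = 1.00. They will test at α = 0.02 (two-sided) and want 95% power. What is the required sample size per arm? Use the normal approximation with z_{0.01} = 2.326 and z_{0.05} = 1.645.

For two independent groups with equal n: n = 2·((z_{α/2} + z_β) / d)².
z_{α/2} + z_β = 2.326 + 1.645 = 3.971.
n = 2 × (3.971 / 1.00)² = 2 × 3.971² = 2 × 15.77 = 31.5.
Round up to the next whole participant.

n = 32 per group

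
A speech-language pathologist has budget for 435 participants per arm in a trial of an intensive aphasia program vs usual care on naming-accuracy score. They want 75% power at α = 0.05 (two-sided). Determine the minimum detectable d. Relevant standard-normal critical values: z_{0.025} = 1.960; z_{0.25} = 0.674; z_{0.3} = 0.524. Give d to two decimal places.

d_min ≈ 0.18

For two independent groups of n = 435 each: d_min = (z_{α/2} + z_β)·√(2/n).
z-sum = 1.960 + 0.674 = 2.634.
d_min = 2.634 × √(2/435) = 2.634 × 0.0678 = 0.179.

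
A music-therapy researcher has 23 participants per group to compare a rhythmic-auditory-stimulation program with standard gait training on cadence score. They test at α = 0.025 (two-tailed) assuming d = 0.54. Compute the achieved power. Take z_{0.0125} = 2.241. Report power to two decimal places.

power ≈ 0.34

For two equal groups, power = Φ(d·√(n/2) − z_{α/2}).
d·√(n/2) = 0.54 × √(23/2) = 0.54 × 3.391 = 1.831.
z_β = 1.831 − 2.241 = -0.410.
Power = Φ(-0.410) = 0.341.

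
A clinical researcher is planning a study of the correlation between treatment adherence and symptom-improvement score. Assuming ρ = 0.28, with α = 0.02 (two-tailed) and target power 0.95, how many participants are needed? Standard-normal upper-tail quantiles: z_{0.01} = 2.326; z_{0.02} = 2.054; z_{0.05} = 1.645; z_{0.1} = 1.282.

n = 194

Fisher's z: C = ½·ln((1+r)/(1−r)) = ½·ln(1.7778) = 0.2877.
n = ((z_{α/2} + z_β)/C)² + 3.
(2.326 + 1.645) / 0.2877 = 3.971 / 0.2877 = 13.803.
n = 13.803² + 3 = 190.51 + 3 = 193.5.
Round up.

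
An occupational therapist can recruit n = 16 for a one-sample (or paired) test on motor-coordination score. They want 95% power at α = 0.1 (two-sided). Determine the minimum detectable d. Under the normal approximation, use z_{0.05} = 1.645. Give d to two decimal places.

d_min ≈ 0.82

For a single sample (or paired design) of n = 16: d_min = (z_{α/2} + z_β)/√n.
z-sum = 1.645 + 1.645 = 3.290.
d_min = 3.290 / √16 = 3.290 / 4.000 = 0.823.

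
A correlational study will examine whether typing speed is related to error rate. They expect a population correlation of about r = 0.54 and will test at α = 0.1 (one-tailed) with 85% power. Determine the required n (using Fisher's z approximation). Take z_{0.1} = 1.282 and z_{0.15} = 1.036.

Fisher's z: C = ½·ln((1+r)/(1−r)) = ½·ln(3.3478) = 0.6042.
n = ((z_{α} + z_β)/C)² + 3.
(1.282 + 1.036) / 0.6042 = 2.318 / 0.6042 = 3.836.
n = 3.836² + 3 = 14.72 + 3 = 17.7.
Round up.

n = 18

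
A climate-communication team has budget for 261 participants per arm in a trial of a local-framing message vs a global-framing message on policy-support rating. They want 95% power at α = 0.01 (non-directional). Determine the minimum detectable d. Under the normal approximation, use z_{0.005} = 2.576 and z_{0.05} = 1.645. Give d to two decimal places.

For two independent groups of n = 261 each: d_min = (z_{α/2} + z_β)·√(2/n).
z-sum = 2.576 + 1.645 = 4.221.
d_min = 4.221 × √(2/261) = 4.221 × 0.0875 = 0.369.

d_min ≈ 0.37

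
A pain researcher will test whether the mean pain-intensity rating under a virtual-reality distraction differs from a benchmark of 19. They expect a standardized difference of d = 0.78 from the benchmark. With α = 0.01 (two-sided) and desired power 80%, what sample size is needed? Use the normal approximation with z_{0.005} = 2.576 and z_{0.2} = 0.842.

n = 20

For a one-sample test: n = ((z_{α/2} + z_β) / d)².
z_{α/2} + z_β = 2.576 + 0.842 = 3.418.
n = (3.418 / 0.78)² = 4.382² = 19.20.
Round up.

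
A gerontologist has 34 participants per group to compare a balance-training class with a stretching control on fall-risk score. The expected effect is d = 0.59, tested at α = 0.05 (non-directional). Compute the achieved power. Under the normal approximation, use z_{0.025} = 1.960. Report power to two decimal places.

power ≈ 0.68

For two equal groups, power = Φ(d·√(n/2) − z_{α/2}).
d·√(n/2) = 0.59 × √(34/2) = 0.59 × 4.123 = 2.433.
z_β = 2.433 − 1.960 = 0.473.
Power = Φ(0.473) = 0.682.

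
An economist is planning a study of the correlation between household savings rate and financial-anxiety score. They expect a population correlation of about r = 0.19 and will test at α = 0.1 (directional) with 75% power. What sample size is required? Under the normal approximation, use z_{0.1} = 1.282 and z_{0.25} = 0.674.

n = 107

Fisher's z: C = ½·ln((1+r)/(1−r)) = ½·ln(1.4691) = 0.1923.
n = ((z_{α} + z_β)/C)² + 3.
(1.282 + 0.674) / 0.1923 = 1.956 / 0.1923 = 10.172.
n = 10.172² + 3 = 103.46 + 3 = 106.5.
Round up.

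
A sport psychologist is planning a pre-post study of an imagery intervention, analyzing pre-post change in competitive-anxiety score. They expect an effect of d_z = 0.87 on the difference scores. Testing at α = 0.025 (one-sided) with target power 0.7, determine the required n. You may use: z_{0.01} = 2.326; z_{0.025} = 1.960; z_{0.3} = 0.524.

n = 9 pairs

For a paired (one-sample on differences) test: n = ((z_{α} + z_β) / d)².
z_{α} + z_β = 1.960 + 0.524 = 2.484.
n = (2.484 / 0.87)² = 2.855² = 8.15.
Round up.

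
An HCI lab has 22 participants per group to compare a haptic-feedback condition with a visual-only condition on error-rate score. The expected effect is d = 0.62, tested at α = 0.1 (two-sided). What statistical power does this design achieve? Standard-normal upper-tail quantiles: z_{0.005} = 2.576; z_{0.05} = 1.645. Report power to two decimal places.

power ≈ 0.66

For two equal groups, power = Φ(d·√(n/2) − z_{α/2}).
d·√(n/2) = 0.62 × √(22/2) = 0.62 × 3.317 = 2.056.
z_β = 2.056 − 1.645 = 0.411.
Power = Φ(0.411) = 0.660.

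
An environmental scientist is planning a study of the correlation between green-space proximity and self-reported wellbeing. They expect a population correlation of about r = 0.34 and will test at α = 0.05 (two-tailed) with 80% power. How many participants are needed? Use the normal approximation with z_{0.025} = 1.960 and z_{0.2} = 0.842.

n = 66

Fisher's z: C = ½·ln((1+r)/(1−r)) = ½·ln(2.0303) = 0.3541.
n = ((z_{α/2} + z_β)/C)² + 3.
(1.960 + 0.842) / 0.3541 = 2.802 / 0.3541 = 7.913.
n = 7.913² + 3 = 62.62 + 3 = 65.6.
Round up.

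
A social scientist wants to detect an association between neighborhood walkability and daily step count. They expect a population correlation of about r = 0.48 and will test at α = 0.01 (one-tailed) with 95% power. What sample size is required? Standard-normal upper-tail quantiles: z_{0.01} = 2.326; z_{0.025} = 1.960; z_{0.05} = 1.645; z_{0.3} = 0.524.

Fisher's z: C = ½·ln((1+r)/(1−r)) = ½·ln(2.8462) = 0.5230.
n = ((z_{α} + z_β)/C)² + 3.
(2.326 + 1.645) / 0.5230 = 3.971 / 0.5230 = 7.593.
n = 7.593² + 3 = 57.65 + 3 = 60.6.
Round up.

n = 61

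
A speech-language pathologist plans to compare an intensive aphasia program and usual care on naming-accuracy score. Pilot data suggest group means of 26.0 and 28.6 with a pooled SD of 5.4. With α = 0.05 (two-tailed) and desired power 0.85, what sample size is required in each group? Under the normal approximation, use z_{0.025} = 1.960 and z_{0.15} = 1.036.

Cohen's d = |M₁ − M₂| / SD_pooled = |26.0 − 28.6| / 5.4 = 2.6 / 5.4 = 0.481.
For two independent groups with equal n: n = 2·((z_{α/2} + z_β) / d)².
z_{α/2} + z_β = 1.960 + 1.036 = 2.996.
n = 2 × (2.996 / 0.481)² = 2 × 6.229² = 2 × 38.80 = 77.6.
Round up to the next whole participant.

n = 78 per group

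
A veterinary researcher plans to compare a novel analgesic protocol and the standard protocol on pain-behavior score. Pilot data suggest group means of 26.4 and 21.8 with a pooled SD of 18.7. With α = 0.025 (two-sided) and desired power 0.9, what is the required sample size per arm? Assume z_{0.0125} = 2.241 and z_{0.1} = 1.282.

n = 411 per group

Cohen's d = |M₁ − M₂| / SD_pooled = |26.4 − 21.8| / 18.7 = 4.6 / 18.7 = 0.246.
For two independent groups with equal n: n = 2·((z_{α/2} + z_β) / d)².
z_{α/2} + z_β = 2.241 + 1.282 = 3.523.
n = 2 × (3.523 / 0.246)² = 2 × 14.321² = 2 × 205.09 = 410.2.
Round up to the next whole participant.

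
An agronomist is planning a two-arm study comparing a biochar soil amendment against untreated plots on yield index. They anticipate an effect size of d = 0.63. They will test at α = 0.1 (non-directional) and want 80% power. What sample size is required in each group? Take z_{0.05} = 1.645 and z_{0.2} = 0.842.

For two independent groups with equal n: n = 2·((z_{α/2} + z_β) / d)².
z_{α/2} + z_β = 1.645 + 0.842 = 2.487.
n = 2 × (2.487 / 0.63)² = 2 × 3.948² = 2 × 15.58 = 31.2.
Round up to the next whole participant.

n = 32 per group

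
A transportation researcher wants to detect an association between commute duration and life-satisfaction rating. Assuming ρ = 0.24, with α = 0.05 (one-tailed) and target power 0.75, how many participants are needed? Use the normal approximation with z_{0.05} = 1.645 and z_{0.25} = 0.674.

Fisher's z: C = ½·ln((1+r)/(1−r)) = ½·ln(1.6316) = 0.2448.
n = ((z_{α} + z_β)/C)² + 3.
(1.645 + 0.674) / 0.2448 = 2.319 / 0.2448 = 9.473.
n = 9.473² + 3 = 89.74 + 3 = 92.7.
Round up.

n = 93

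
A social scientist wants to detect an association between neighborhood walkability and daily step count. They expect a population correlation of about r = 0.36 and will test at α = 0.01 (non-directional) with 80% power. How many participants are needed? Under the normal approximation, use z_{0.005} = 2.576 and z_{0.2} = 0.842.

Fisher's z: C = ½·ln((1+r)/(1−r)) = ½·ln(2.1250) = 0.3769.
n = ((z_{α/2} + z_β)/C)² + 3.
(2.576 + 0.842) / 0.3769 = 3.418 / 0.3769 = 9.069.
n = 9.069² + 3 = 82.24 + 3 = 85.2.
Round up.

n = 86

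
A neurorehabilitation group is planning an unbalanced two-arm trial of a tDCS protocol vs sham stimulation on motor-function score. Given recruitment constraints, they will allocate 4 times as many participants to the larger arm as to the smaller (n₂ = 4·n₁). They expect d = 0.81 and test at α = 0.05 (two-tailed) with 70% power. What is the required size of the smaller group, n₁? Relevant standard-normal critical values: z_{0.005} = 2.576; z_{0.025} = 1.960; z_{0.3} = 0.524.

With allocation ratio k = n₂/n₁ = 4, Var(x̄₁−x̄₂) = σ²(1/n₁ + 1/(k·n₁)) = σ²·(k+1)/(k·n₁).
So n₁ = (1 + 1/k)·((z_{α/2} + z_β)/d)² = 1.250 × (2.484/0.81)².
n₁ = 1.250 × 9.40 = 11.8.
Round up: n₁ = 12, giving n₂ = 4 × 12 = 48.

n₁ = 12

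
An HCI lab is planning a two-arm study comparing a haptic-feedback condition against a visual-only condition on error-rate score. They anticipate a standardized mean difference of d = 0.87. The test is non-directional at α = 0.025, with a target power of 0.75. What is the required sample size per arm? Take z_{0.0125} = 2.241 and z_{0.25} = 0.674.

n = 23 per group

For two independent groups with equal n: n = 2·((z_{α/2} + z_β) / d)².
z_{α/2} + z_β = 2.241 + 0.674 = 2.915.
n = 2 × (2.915 / 0.87)² = 2 × 3.351² = 2 × 11.23 = 22.5.
Round up to the next whole participant.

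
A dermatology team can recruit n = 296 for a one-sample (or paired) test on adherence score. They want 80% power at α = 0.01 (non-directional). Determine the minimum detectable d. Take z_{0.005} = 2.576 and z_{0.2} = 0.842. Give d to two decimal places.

For a single sample (or paired design) of n = 296: d_min = (z_{α/2} + z_β)/√n.
z-sum = 2.576 + 0.842 = 3.418.
d_min = 3.418 / √296 = 3.418 / 17.205 = 0.199.

d_min ≈ 0.20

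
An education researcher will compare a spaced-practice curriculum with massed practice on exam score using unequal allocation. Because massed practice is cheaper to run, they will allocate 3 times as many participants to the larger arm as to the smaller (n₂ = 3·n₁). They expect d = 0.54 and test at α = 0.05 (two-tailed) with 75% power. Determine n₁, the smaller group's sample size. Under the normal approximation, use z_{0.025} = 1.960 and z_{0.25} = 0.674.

n₁ = 32

With allocation ratio k = n₂/n₁ = 3, Var(x̄₁−x̄₂) = σ²(1/n₁ + 1/(k·n₁)) = σ²·(k+1)/(k·n₁).
So n₁ = (1 + 1/k)·((z_{α/2} + z_β)/d)² = 1.333 × (2.634/0.54)².
n₁ = 1.333 × 23.79 = 31.7.
Round up: n₁ = 32, giving n₂ = 3 × 32 = 96.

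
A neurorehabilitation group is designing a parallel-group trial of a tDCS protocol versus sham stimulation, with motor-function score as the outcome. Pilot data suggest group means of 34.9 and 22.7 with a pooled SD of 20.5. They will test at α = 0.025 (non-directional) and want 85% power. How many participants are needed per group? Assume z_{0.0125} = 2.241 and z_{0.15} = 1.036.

Cohen's d = |M₁ − M₂| / SD_pooled = |34.9 − 22.7| / 20.5 = 12.2 / 20.5 = 0.595.
For two independent groups with equal n: n = 2·((z_{α/2} + z_β) / d)².
z_{α/2} + z_β = 2.241 + 1.036 = 3.277.
n = 2 × (3.277 / 0.595)² = 2 × 5.508² = 2 × 30.33 = 60.7.
Round up to the next whole participant.

n = 61 per group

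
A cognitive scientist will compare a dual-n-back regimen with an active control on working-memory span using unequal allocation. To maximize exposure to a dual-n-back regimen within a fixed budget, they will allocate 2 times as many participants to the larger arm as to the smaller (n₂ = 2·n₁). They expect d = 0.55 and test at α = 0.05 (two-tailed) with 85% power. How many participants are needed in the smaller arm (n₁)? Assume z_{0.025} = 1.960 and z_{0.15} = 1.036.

n₁ = 45

With allocation ratio k = n₂/n₁ = 2, Var(x̄₁−x̄₂) = σ²(1/n₁ + 1/(k·n₁)) = σ²·(k+1)/(k·n₁).
So n₁ = (1 + 1/k)·((z_{α/2} + z_β)/d)² = 1.500 × (2.996/0.55)².
n₁ = 1.500 × 29.67 = 44.5.
Round up: n₁ = 45, giving n₂ = 2 × 45 = 90.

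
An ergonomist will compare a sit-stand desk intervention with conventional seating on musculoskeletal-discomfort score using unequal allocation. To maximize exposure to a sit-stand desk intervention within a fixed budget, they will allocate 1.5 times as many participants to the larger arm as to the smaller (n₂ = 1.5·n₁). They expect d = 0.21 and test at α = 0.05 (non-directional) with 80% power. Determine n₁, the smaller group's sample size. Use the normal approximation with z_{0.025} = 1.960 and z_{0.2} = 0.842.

With allocation ratio k = n₂/n₁ = 1.5, Var(x̄₁−x̄₂) = σ²(1/n₁ + 1/(k·n₁)) = σ²·(k+1)/(k·n₁).
So n₁ = (1 + 1/k)·((z_{α/2} + z_β)/d)² = 1.667 × (2.802/0.21)².
n₁ = 1.667 × 178.03 = 296.7.
Round up: n₁ = 297, giving n₂ = ⌈1.5 × 297⌉ = ⌈445.5⌉ = 446.

n₁ = 297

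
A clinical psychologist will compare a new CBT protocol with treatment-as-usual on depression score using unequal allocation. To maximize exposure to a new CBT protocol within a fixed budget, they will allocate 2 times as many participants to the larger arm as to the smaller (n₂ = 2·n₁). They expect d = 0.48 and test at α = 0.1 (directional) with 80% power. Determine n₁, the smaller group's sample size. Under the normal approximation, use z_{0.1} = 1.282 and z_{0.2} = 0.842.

n₁ = 30

With allocation ratio k = n₂/n₁ = 2, Var(x̄₁−x̄₂) = σ²(1/n₁ + 1/(k·n₁)) = σ²·(k+1)/(k·n₁).
So n₁ = (1 + 1/k)·((z_{α} + z_β)/d)² = 1.500 × (2.124/0.48)².
n₁ = 1.500 × 19.58 = 29.4.
Round up: n₁ = 30, giving n₂ = 2 × 30 = 60.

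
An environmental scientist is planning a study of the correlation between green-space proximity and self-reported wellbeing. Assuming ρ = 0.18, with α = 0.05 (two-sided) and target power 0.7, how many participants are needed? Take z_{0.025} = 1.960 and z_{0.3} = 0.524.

n = 190

Fisher's z: C = ½·ln((1+r)/(1−r)) = ½·ln(1.4390) = 0.1820.
n = ((z_{α/2} + z_β)/C)² + 3.
(1.960 + 0.524) / 0.1820 = 2.484 / 0.1820 = 13.648.
n = 13.648² + 3 = 186.28 + 3 = 189.3.
Round up.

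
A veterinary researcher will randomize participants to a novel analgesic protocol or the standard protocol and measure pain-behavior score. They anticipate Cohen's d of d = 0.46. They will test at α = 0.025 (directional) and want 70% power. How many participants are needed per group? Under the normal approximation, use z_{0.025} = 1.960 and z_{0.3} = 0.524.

For two independent groups with equal n: n = 2·((z_{α} + z_β) / d)².
z_{α} + z_β = 1.960 + 0.524 = 2.484.
n = 2 × (2.484 / 0.46)² = 2 × 5.400² = 2 × 29.16 = 58.3.
Round up to the next whole participant.

n = 59 per group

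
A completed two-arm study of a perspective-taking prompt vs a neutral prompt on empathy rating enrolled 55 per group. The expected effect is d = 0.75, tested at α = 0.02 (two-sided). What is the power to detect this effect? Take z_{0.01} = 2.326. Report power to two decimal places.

power ≈ 0.95

For two equal groups, power = Φ(d·√(n/2) − z_{α/2}).
d·√(n/2) = 0.75 × √(55/2) = 0.75 × 5.244 = 3.933.
z_β = 3.933 − 2.326 = 1.607.
Power = Φ(1.607) = 0.946.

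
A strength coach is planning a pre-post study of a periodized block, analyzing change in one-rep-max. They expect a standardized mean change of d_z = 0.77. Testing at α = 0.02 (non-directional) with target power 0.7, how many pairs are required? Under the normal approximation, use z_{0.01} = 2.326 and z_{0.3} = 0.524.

n = 14 pairs

For a paired (one-sample on differences) test: n = ((z_{α/2} + z_β) / d)².
z_{α/2} + z_β = 2.326 + 0.524 = 2.850.
n = (2.850 / 0.77)² = 3.701² = 13.70.
Round up.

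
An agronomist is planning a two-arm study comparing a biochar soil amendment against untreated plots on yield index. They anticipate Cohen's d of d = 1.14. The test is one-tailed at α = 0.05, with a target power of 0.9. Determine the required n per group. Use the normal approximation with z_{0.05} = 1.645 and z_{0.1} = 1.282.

n = 14 per group

For two independent groups with equal n: n = 2·((z_{α} + z_β) / d)².
z_{α} + z_β = 1.645 + 1.282 = 2.927.
n = 2 × (2.927 / 1.14)² = 2 × 2.568² = 2 × 6.59 = 13.2.
Round up to the next whole participant.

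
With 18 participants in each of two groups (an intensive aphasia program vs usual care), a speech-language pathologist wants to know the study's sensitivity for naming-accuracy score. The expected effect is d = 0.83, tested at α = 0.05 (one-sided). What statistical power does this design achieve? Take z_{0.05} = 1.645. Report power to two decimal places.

power ≈ 0.80

For two equal groups, power = Φ(d·√(n/2) − z_{α}).
d·√(n/2) = 0.83 × √(18/2) = 0.83 × 3.000 = 2.490.
z_β = 2.490 − 1.645 = 0.845.
Power = Φ(0.845) = 0.801.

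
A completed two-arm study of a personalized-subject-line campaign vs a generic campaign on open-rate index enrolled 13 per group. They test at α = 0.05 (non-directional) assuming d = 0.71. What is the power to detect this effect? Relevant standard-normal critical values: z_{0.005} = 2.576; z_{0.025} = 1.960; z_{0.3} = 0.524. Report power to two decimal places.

power ≈ 0.44

For two equal groups, power = Φ(d·√(n/2) − z_{α/2}).
d·√(n/2) = 0.71 × √(13/2) = 0.71 × 2.550 = 1.810.
z_β = 1.810 − 1.960 = -0.150.
Power = Φ(-0.150) = 0.440.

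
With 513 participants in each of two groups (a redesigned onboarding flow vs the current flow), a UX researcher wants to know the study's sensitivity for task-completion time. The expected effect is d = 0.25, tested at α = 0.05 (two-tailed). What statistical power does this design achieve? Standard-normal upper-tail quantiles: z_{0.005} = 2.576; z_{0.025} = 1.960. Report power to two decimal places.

For two equal groups, power = Φ(d·√(n/2) − z_{α/2}).
d·√(n/2) = 0.25 × √(513/2) = 0.25 × 16.016 = 4.004.
z_β = 4.004 − 1.960 = 2.044.
Power = Φ(2.044) = 0.980.

power ≈ 0.98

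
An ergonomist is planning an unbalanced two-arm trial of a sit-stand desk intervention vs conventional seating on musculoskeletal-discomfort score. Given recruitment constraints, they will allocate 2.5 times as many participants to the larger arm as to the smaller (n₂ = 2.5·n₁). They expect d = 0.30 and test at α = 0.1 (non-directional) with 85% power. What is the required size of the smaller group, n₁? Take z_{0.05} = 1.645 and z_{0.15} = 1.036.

With allocation ratio k = n₂/n₁ = 2.5, Var(x̄₁−x̄₂) = σ²(1/n₁ + 1/(k·n₁)) = σ²·(k+1)/(k·n₁).
So n₁ = (1 + 1/k)·((z_{α/2} + z_β)/d)² = 1.400 × (2.681/0.30)².
n₁ = 1.400 × 79.86 = 111.8.
Round up: n₁ = 112, giving n₂ = 2.5 × 112 = 280.

n₁ = 112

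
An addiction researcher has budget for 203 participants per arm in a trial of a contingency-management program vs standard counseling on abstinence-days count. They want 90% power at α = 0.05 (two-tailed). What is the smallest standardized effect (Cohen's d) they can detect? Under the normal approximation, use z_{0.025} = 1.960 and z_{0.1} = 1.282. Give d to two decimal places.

d_min ≈ 0.32

For two independent groups of n = 203 each: d_min = (z_{α/2} + z_β)·√(2/n).
z-sum = 1.960 + 1.282 = 3.242.
d_min = 3.242 × √(2/203) = 3.242 × 0.0993 = 0.322.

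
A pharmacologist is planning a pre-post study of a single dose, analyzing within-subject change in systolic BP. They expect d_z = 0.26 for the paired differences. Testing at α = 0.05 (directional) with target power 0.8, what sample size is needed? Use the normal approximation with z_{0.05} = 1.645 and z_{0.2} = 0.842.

n = 92 pairs

For a paired (one-sample on differences) test: n = ((z_{α} + z_β) / d)².
z_{α} + z_β = 1.645 + 0.842 = 2.487.
n = (2.487 / 0.26)² = 9.565² = 91.50.
Round up.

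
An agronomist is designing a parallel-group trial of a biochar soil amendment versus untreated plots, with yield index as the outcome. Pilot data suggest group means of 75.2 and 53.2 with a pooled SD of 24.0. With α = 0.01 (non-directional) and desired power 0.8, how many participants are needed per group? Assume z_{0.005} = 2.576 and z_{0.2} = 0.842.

n = 28 per group

Cohen's d = |M₁ − M₂| / SD_pooled = |75.2 − 53.2| / 24.0 = 22.0 / 24.0 = 0.917.
For two independent groups with equal n: n = 2·((z_{α/2} + z_β) / d)².
z_{α/2} + z_β = 2.576 + 0.842 = 3.418.
n = 2 × (3.418 / 0.917)² = 2 × 3.727² = 2 × 13.89 = 27.8.
Round up to the next whole participant.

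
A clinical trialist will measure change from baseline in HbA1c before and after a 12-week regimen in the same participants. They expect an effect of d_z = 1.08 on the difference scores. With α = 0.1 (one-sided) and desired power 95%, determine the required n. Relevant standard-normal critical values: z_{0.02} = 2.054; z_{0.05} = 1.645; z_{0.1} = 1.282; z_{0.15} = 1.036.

n = 8 pairs

For a paired (one-sample on differences) test: n = ((z_{α} + z_β) / d)².
z_{α} + z_β = 1.282 + 1.645 = 2.927.
n = (2.927 / 1.08)² = 2.710² = 7.35.
Round up.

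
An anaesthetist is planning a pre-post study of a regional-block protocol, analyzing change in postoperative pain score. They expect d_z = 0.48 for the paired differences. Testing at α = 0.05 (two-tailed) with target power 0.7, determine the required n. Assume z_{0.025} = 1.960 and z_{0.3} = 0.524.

n = 27 pairs

For a paired (one-sample on differences) test: n = ((z_{α/2} + z_β) / d)².
z_{α/2} + z_β = 1.960 + 0.524 = 2.484.
n = (2.484 / 0.48)² = 5.175² = 26.78.
Round up.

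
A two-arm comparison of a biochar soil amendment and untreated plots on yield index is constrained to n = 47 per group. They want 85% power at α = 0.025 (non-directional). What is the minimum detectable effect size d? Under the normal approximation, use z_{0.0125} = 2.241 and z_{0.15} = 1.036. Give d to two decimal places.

For two independent groups of n = 47 each: d_min = (z_{α/2} + z_β)·√(2/n).
z-sum = 2.241 + 1.036 = 3.277.
d_min = 3.277 × √(2/47) = 3.277 × 0.2063 = 0.676.

d_min ≈ 0.68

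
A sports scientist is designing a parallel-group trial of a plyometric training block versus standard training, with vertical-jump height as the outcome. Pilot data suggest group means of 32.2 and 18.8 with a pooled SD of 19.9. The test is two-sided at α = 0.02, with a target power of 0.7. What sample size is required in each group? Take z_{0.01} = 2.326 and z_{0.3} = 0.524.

Cohen's d = |M₁ − M₂| / SD_pooled = |32.2 − 18.8| / 19.9 = 13.4 / 19.9 = 0.673.
For two independent groups with equal n: n = 2·((z_{α/2} + z_β) / d)².
z_{α/2} + z_β = 2.326 + 0.524 = 2.850.
n = 2 × (2.850 / 0.673)² = 2 × 4.235² = 2 × 17.93 = 35.9.
Round up to the next whole participant.

n = 36 per group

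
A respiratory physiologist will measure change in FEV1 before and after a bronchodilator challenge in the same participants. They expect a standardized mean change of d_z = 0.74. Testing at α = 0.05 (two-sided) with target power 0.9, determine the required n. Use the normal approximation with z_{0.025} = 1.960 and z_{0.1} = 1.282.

n = 20 pairs

For a paired (one-sample on differences) test: n = ((z_{α/2} + z_β) / d)².
z_{α/2} + z_β = 1.960 + 1.282 = 3.242.
n = (3.242 / 0.74)² = 4.381² = 19.19.
Round up.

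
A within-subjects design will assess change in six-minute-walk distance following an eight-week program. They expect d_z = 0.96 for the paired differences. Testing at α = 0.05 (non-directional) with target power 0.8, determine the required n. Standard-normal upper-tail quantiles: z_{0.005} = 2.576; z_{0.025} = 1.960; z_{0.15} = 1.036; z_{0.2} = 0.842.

n = 9 pairs

For a paired (one-sample on differences) test: n = ((z_{α/2} + z_β) / d)².
z_{α/2} + z_β = 1.960 + 0.842 = 2.802.
n = (2.802 / 0.96)² = 2.919² = 8.52.
Round up.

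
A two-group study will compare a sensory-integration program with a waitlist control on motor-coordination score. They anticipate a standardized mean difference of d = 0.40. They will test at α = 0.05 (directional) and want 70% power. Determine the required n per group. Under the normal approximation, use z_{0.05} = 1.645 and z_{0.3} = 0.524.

For two independent groups with equal n: n = 2·((z_{α} + z_β) / d)².
z_{α} + z_β = 1.645 + 0.524 = 2.169.
n = 2 × (2.169 / 0.40)² = 2 × 5.422² = 2 × 29.40 = 58.8.
Round up to the next whole participant.

n = 59 per group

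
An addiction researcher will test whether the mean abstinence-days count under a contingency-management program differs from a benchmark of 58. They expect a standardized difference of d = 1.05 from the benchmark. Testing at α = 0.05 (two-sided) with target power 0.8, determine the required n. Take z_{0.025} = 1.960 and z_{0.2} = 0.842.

For a one-sample test: n = ((z_{α/2} + z_β) / d)².
z_{α/2} + z_β = 1.960 + 0.842 = 2.802.
n = (2.802 / 1.05)² = 2.669² = 7.12.
Round up.

n = 8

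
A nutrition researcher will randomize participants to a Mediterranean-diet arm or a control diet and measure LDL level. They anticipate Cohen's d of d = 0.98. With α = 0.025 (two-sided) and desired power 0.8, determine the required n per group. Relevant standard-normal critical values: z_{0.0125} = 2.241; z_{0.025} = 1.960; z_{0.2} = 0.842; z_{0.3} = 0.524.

n = 20 per group

For two independent groups with equal n: n = 2·((z_{α/2} + z_β) / d)².
z_{α/2} + z_β = 2.241 + 0.842 = 3.083.
n = 2 × (3.083 / 0.98)² = 2 × 3.146² = 2 × 9.90 = 19.8.
Round up to the next whole participant.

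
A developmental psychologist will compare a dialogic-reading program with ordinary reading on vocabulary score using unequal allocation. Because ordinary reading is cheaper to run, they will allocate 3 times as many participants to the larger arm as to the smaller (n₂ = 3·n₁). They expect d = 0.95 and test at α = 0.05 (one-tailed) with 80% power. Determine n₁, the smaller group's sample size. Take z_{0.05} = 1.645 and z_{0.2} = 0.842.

With allocation ratio k = n₂/n₁ = 3, Var(x̄₁−x̄₂) = σ²(1/n₁ + 1/(k·n₁)) = σ²·(k+1)/(k·n₁).
So n₁ = (1 + 1/k)·((z_{α} + z_β)/d)² = 1.333 × (2.487/0.95)².
n₁ = 1.333 × 6.85 = 9.1.
Round up: n₁ = 10, giving n₂ = 3 × 10 = 30.

n₁ = 10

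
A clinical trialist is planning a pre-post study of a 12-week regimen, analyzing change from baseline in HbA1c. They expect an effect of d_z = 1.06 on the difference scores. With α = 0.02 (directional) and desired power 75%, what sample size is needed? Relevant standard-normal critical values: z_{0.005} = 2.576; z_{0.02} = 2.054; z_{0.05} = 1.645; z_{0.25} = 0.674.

For a paired (one-sample on differences) test: n = ((z_{α} + z_β) / d)².
z_{α} + z_β = 2.054 + 0.674 = 2.728.
n = (2.728 / 1.06)² = 2.574² = 6.62.
Round up.

n = 7 pairs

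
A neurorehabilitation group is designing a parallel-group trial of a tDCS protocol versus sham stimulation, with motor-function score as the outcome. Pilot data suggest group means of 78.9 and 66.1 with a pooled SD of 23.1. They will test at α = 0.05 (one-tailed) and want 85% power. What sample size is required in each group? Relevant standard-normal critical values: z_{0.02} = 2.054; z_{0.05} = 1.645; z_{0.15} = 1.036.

n = 47 per group

Cohen's d = |M₁ − M₂| / SD_pooled = |78.9 − 66.1| / 23.1 = 12.8 / 23.1 = 0.554.
For two independent groups with equal n: n = 2·((z_{α} + z_β) / d)².
z_{α} + z_β = 1.645 + 1.036 = 2.681.
n = 2 × (2.681 / 0.554)² = 2 × 4.839² = 2 × 23.42 = 46.8.
Round up to the next whole participant.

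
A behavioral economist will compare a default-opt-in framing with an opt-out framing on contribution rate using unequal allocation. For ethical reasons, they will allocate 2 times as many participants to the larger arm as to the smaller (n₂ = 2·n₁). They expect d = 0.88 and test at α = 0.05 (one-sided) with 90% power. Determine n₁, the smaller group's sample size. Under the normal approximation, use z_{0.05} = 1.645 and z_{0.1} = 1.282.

With allocation ratio k = n₂/n₁ = 2, Var(x̄₁−x̄₂) = σ²(1/n₁ + 1/(k·n₁)) = σ²·(k+1)/(k·n₁).
So n₁ = (1 + 1/k)·((z_{α} + z_β)/d)² = 1.500 × (2.927/0.88)².
n₁ = 1.500 × 11.06 = 16.6.
Round up: n₁ = 17, giving n₂ = 2 × 17 = 34.

n₁ = 17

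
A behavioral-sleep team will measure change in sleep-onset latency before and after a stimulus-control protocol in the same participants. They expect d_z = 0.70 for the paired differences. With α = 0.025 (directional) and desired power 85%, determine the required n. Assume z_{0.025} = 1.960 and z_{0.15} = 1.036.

n = 19 pairs

For a paired (one-sample on differences) test: n = ((z_{α} + z_β) / d)².
z_{α} + z_β = 1.960 + 1.036 = 2.996.
n = (2.996 / 0.70)² = 4.280² = 18.32.
Round up.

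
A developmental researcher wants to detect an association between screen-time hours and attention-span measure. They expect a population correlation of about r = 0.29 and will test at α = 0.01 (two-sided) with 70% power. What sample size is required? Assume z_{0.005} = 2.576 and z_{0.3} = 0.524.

Fisher's z: C = ½·ln((1+r)/(1−r)) = ½·ln(1.8169) = 0.2986.
n = ((z_{α/2} + z_β)/C)² + 3.
(2.576 + 0.524) / 0.2986 = 3.100 / 0.2986 = 10.382.
n = 10.382² + 3 = 107.78 + 3 = 110.8.
Round up.

n = 111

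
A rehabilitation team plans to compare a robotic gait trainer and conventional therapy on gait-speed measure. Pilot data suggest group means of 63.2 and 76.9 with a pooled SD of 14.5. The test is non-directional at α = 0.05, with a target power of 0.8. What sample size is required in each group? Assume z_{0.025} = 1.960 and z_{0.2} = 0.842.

Cohen's d = |M₁ − M₂| / SD_pooled = |63.2 − 76.9| / 14.5 = 13.7 / 14.5 = 0.945.
For two independent groups with equal n: n = 2·((z_{α/2} + z_β) / d)².
z_{α/2} + z_β = 1.960 + 0.842 = 2.802.
n = 2 × (2.802 / 0.945)² = 2 × 2.965² = 2 × 8.79 = 17.6.
Round up to the next whole participant.

n = 18 per group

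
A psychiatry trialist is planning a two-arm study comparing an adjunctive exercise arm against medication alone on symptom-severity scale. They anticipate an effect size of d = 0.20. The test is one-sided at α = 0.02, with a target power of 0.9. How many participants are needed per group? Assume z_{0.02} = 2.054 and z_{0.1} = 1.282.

n = 557 per group

For two independent groups with equal n: n = 2·((z_{α} + z_β) / d)².
z_{α} + z_β = 2.054 + 1.282 = 3.336.
n = 2 × (3.336 / 0.20)² = 2 × 16.680² = 2 × 278.22 = 556.4.
Round up to the next whole participant.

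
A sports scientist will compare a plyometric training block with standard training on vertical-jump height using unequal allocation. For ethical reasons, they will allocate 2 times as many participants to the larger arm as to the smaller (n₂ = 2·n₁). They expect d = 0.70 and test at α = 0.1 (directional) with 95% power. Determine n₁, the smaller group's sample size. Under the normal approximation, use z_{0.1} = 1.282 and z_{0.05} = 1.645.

n₁ = 27

With allocation ratio k = n₂/n₁ = 2, Var(x̄₁−x̄₂) = σ²(1/n₁ + 1/(k·n₁)) = σ²·(k+1)/(k·n₁).
So n₁ = (1 + 1/k)·((z_{α} + z_β)/d)² = 1.500 × (2.927/0.70)².
n₁ = 1.500 × 17.48 = 26.2.
Round up: n₁ = 27, giving n₂ = 2 × 27 = 54.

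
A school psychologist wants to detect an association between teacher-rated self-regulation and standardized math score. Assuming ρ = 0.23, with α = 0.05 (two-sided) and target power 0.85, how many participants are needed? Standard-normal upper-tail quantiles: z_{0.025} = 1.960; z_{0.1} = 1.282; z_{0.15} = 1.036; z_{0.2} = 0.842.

n = 167

Fisher's z: C = ½·ln((1+r)/(1−r)) = ½·ln(1.5974) = 0.2342.
n = ((z_{α/2} + z_β)/C)² + 3.
(1.960 + 1.036) / 0.2342 = 2.996 / 0.2342 = 12.792.
n = 12.792² + 3 = 163.65 + 3 = 166.6.
Round up.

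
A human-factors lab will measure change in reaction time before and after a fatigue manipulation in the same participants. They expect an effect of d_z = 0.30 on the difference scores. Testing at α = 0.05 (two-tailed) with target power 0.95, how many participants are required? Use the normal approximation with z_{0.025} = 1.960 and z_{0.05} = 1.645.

n = 145 pairs

For a paired (one-sample on differences) test: n = ((z_{α/2} + z_β) / d)².
z_{α/2} + z_β = 1.960 + 1.645 = 3.605.
n = (3.605 / 0.30)² = 12.017² = 144.40.
Round up.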